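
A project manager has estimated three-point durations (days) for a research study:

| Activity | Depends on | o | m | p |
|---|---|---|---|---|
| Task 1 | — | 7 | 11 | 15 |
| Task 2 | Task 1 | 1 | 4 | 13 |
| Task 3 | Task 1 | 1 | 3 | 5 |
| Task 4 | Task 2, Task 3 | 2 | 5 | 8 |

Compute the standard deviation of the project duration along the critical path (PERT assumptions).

2.60 days

te_Task 1 = (7 + 4·11 + 15)/6 = 66/6 = 11; σ²_Task 1 = ((15−7)/6)² = 1.778
te_Task 2 = (1 + 4·4 + 13)/6 = 30/6 = 5; σ²_Task 2 = ((13−1)/6)² = 4.000
te_Task 3 = (1 + 4·3 + 5)/6 = 18/6 = 3; σ²_Task 3 = ((5−1)/6)² = 0.444
te_Task 4 = (2 + 4·5 + 8)/6 = 30/6 = 5; σ²_Task 4 = ((8−2)/6)² = 1.000

Forward pass:
ES_Task 1 = 0; EF_Task 1 = 11
ES_Task 2 = 11; EF_Task 2 = 11+5 = 16
ES_Task 3 = 11; EF_Task 3 = 11+3 = 14
ES_Task 4 = max(EF_Task 2=16, EF_Task 3=14) = 16; EF_Task 4 = 16+5 = 21
Expected project duration μ = 21 days. Critical path: Task 1 → Task 2 → Task 4.

Variance along critical path = 1.778 + 4.000 + 1.000 = 6.778
σ = √6.778 = 2.603 days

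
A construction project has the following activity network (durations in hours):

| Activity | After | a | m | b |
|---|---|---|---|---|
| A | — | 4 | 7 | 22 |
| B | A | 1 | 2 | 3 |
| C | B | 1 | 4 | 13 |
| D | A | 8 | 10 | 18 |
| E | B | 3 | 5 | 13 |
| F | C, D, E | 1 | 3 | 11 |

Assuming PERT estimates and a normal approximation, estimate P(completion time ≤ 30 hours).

0.942

te_A = (4 + 4·7 + 22)/6 = 54/6 = 9; σ²_A = ((22−4)/6)² = 9.000
te_B = (1 + 4·2 + 3)/6 = 12/6 = 2; σ²_B = ((3−1)/6)² = 0.111
te_C = (1 + 4·4 + 13)/6 = 30/6 = 5; σ²_C = ((13−1)/6)² = 4.000
te_D = (8 + 4·10 + 18)/6 = 66/6 = 11; σ²_D = ((18−8)/6)² = 2.778
te_E = (3 + 4·5 + 13)/6 = 36/6 = 6; σ²_E = ((13−3)/6)² = 2.778
te_F = (1 + 4·3 + 11)/6 = 24/6 = 4; σ²_F = ((11−1)/6)² = 2.778

Forward pass:
ES_A = 0; EF_A = 9
ES_B = 9; EF_B = 9+2 = 11
ES_C = 11; EF_C = 11+5 = 16
ES_D = 9; EF_D = 9+11 = 20
ES_E = 11; EF_E = 11+6 = 17
ES_F = max(EF_C=16, EF_D=20, EF_E=17) = 20; EF_F = 20+4 = 24
Expected project duration μ = 24 hours. Critical path: A → D → F.

Variance along critical path = 9.000 + 2.778 + 2.778 = 14.556; σ = √14.556 = 3.815 hours.
Z = (30 − 24) / 3.815 = 1.573
P(T ≤ 30) = Φ(1.573) ≈ 0.942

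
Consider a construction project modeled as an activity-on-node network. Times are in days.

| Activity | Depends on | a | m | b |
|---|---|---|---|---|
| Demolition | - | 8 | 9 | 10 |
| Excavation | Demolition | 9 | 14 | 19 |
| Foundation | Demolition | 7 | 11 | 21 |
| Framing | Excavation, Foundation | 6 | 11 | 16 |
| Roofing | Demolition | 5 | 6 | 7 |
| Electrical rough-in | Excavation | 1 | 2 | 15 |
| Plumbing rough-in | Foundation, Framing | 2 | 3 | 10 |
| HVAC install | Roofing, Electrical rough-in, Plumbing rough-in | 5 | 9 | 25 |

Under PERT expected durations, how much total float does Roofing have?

te_Demolition = (8 + 4·9 + 10)/6 = 54/6 = 9
te_Excavation = (9 + 4·14 + 19)/6 = 84/6 = 14
te_Foundation = (7 + 4·11 + 21)/6 = 72/6 = 12
te_Framing = (6 + 4·11 + 16)/6 = 66/6 = 11
te_Roofing = (5 + 4·6 + 7)/6 = 36/6 = 6
te_Electrical rough-in = (1 + 4·2 + 15)/6 = 24/6 = 4
te_Plumbing rough-in = (2 + 4·3 + 10)/6 = 24/6 = 4
te_HVAC install = (5 + 4·9 + 25)/6 = 66/6 = 11

Forward pass:
ES_Demolition = 0; EF_Demolition = 9
ES_Excavation = 9; EF_Excavation = 9+14 = 23
ES_Foundation = 9; EF_Foundation = 9+12 = 21
ES_Framing = max(EF_Excavation=23, EF_Foundation=21) = 23; EF_Framing = 23+11 = 34
ES_Roofing = 9; EF_Roofing = 9+6 = 15
ES_Electrical rough-in = 23; EF_Electrical rough-in = 23+4 = 27
ES_Plumbing rough-in = max(EF_Foundation=21, EF_Framing=34) = 34; EF_Plumbing rough-in = 34+4 = 38
ES_HVAC install = max(EF_Roofing=15, EF_Electrical rough-in=27, EF_Plumbing rough-in=38) = 38; EF_HVAC install = 38+11 = 49
Expected project duration μ = 49 days. Critical path: Demolition → Excavation → Framing → Plumbing rough-in → HVAC install.

Backward pass:
LF_HVAC install = 49; LS_HVAC install = 49−11 = 38
LF_Plumbing rough-in = LS_HVAC install = 38; LS_Plumbing rough-in = 38−4 = 34
LF_Electrical rough-in = LS_HVAC install = 38; LS_Electrical rough-in = 38−4 = 34
LF_Roofing = LS_HVAC install = 38; LS_Roofing = 38−6 = 32
LF_Framing = LS_Plumbing rough-in = 34; LS_Framing = 34−11 = 23
LF_Foundation = min(LS_Framing=23, LS_Plumbing rough-in=34) = 23; LS_Foundation = 23−12 = 11
LF_Excavation = min(LS_Framing=23, LS_Electrical rough-in=34) = 23; LS_Excavation = 23−14 = 9
LF_Demolition = min(LS_Excavation=9, LS_Foundation=11, LS_Roofing=32) = 9; LS_Demolition = 9−9 = 0
Slack_Roofing = LS_Roofing − ES_Roofing = 32 − 9 = 23

23 days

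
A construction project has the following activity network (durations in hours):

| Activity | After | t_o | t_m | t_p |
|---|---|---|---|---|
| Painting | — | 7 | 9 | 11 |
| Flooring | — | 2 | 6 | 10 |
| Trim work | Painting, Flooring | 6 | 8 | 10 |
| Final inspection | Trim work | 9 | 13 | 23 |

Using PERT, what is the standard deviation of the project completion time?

te_Painting = (7 + 4·9 + 11)/6 = 54/6 = 9; σ²_Painting = ((11−7)/6)² = 0.444
te_Flooring = (2 + 4·6 + 10)/6 = 36/6 = 6; σ²_Flooring = ((10−2)/6)² = 1.778
te_Trim work = (6 + 4·8 + 10)/6 = 48/6 = 8; σ²_Trim work = ((10−6)/6)² = 0.444
te_Final inspection = (9 + 4·13 + 23)/6 = 84/6 = 14; σ²_Final inspection = ((23−9)/6)² = 5.444

Forward pass:
ES_Painting = 0; EF_Painting = 9
ES_Flooring = 0; EF_Flooring = 6
ES_Trim work = max(EF_Painting=9, EF_Flooring=6) = 9; EF_Trim work = 9+8 = 17
ES_Final inspection = 17; EF_Final inspection = 17+14 = 31
Expected project duration μ = 31 hours. Critical path: Painting → Trim work → Final inspection.

Variance along critical path = 0.444 + 0.444 + 5.444 = 6.333
σ = √6.333 = 2.517 hours

2.52 hours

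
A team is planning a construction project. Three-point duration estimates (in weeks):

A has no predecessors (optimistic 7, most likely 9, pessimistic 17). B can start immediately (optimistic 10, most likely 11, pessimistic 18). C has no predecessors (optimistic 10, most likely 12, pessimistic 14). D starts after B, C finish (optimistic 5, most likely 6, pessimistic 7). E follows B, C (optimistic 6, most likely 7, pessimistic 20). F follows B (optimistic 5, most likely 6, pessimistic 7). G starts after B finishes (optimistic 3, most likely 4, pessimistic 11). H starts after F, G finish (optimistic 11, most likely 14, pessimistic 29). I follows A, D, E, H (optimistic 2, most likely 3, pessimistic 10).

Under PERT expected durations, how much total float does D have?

16 weeks

te_A = (7 + 4·9 + 17)/6 = 60/6 = 10
te_B = (10 + 4·11 + 18)/6 = 72/6 = 12
te_C = (10 + 4·12 + 14)/6 = 72/6 = 12
te_D = (5 + 4·6 + 7)/6 = 36/6 = 6
te_E = (6 + 4·7 + 20)/6 = 54/6 = 9
te_F = (5 + 4·6 + 7)/6 = 36/6 = 6
te_G = (3 + 4·4 + 11)/6 = 30/6 = 5
te_H = (11 + 4·14 + 29)/6 = 96/6 = 16
te_I = (2 + 4·3 + 10)/6 = 24/6 = 4

Forward pass:
ES_A = 0; EF_A = 10
ES_B = 0; EF_B = 12
ES_C = 0; EF_C = 12
ES_D = max(EF_B=12, EF_C=12) = 12; EF_D = 12+6 = 18
ES_E = max(EF_B=12, EF_C=12) = 12; EF_E = 12+9 = 21
ES_F = 12; EF_F = 12+6 = 18
ES_G = 12; EF_G = 12+5 = 17
ES_H = max(EF_F=18, EF_G=17) = 18; EF_H = 18+16 = 34
ES_I = max(EF_A=10, EF_D=18, EF_E=21, EF_H=34) = 34; EF_I = 34+4 = 38
Expected project duration μ = 38 weeks. Critical path: B → F → H → I.

Backward pass:
LF_I = 38; LS_I = 38−4 = 34
LF_H = LS_I = 34; LS_H = 34−16 = 18
LF_G = LS_H = 18; LS_G = 18−5 = 13
LF_F = LS_H = 18; LS_F = 18−6 = 12
LF_E = LS_I = 34; LS_E = 34−9 = 25
LF_D = LS_I = 34; LS_D = 34−6 = 28
LF_C = min(LS_D=28, LS_E=25) = 25; LS_C = 25−12 = 13
LF_B = min(LS_D=28, LS_E=25, LS_F=12, LS_G=13) = 12; LS_B = 12−12 = 0
LF_A = LS_I = 34; LS_A = 34−10 = 24
Slack_D = LS_D − ES_D = 28 − 12 = 16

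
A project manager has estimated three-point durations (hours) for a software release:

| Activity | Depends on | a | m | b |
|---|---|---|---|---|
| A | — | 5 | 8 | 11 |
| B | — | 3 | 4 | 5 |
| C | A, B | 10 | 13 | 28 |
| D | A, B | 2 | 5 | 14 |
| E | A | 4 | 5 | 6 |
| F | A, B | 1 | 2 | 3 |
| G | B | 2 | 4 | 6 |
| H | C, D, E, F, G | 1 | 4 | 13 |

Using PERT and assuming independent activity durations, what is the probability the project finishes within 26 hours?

0.296

te_A = (5 + 4·8 + 11)/6 = 48/6 = 8; σ²_A = ((11−5)/6)² = 1.000
te_B = (3 + 4·4 + 5)/6 = 24/6 = 4; σ²_B = ((5−3)/6)² = 0.111
te_C = (10 + 4·13 + 28)/6 = 90/6 = 15; σ²_C = ((28−10)/6)² = 9.000
te_D = (2 + 4·5 + 14)/6 = 36/6 = 6; σ²_D = ((14−2)/6)² = 4.000
te_E = (4 + 4·5 + 6)/6 = 30/6 = 5; σ²_E = ((6−4)/6)² = 0.111
te_F = (1 + 4·2 + 3)/6 = 12/6 = 2; σ²_F = ((3−1)/6)² = 0.111
te_G = (2 + 4·4 + 6)/6 = 24/6 = 4; σ²_G = ((6−2)/6)² = 0.444
te_H = (1 + 4·4 + 13)/6 = 30/6 = 5; σ²_H = ((13−1)/6)² = 4.000

Forward pass:
ES_A = 0; EF_A = 8
ES_B = 0; EF_B = 4
ES_C = max(EF_A=8, EF_B=4) = 8; EF_C = 8+15 = 23
ES_D = max(EF_A=8, EF_B=4) = 8; EF_D = 8+6 = 14
ES_E = 8; EF_E = 8+5 = 13
ES_F = max(EF_A=8, EF_B=4) = 8; EF_F = 8+2 = 10
ES_G = 4; EF_G = 4+4 = 8
ES_H = max(EF_C=23, EF_D=14, EF_E=13, EF_F=10, EF_G=8) = 23; EF_H = 23+5 = 28
Expected project duration μ = 28 hours. Critical path: A → C → H.

Variance along critical path = 1.000 + 9.000 + 4.000 = 14.000; σ = √14.000 = 3.742 hours.
Z = (26 − 28) / 3.742 = -0.535
P(T ≤ 26) = Φ(-0.535) ≈ 0.296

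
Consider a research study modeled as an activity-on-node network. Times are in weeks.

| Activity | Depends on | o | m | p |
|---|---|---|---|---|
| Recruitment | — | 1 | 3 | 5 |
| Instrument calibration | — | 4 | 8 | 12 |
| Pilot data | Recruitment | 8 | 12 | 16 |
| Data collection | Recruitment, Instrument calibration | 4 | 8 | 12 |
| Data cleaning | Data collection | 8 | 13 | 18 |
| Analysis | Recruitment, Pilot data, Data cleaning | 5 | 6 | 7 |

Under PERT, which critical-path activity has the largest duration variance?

Data cleaning

te_Recruitment = (1 + 4·3 + 5)/6 = 18/6 = 3; σ²_Recruitment = ((5−1)/6)² = 0.444
te_Instrument calibration = (4 + 4·8 + 12)/6 = 48/6 = 8; σ²_Instrument calibration = ((12−4)/6)² = 1.778
te_Pilot data = (8 + 4·12 + 16)/6 = 72/6 = 12; σ²_Pilot data = ((16−8)/6)² = 1.778
te_Data collection = (4 + 4·8 + 12)/6 = 48/6 = 8; σ²_Data collection = ((12−4)/6)² = 1.778
te_Data cleaning = (8 + 4·13 + 18)/6 = 78/6 = 13; σ²_Data cleaning = ((18−8)/6)² = 2.778
te_Analysis = (5 + 4·6 + 7)/6 = 36/6 = 6; σ²_Analysis = ((7−5)/6)² = 0.111

Forward pass:
ES_Recruitment = 0; EF_Recruitment = 3
ES_Instrument calibration = 0; EF_Instrument calibration = 8
ES_Pilot data = 3; EF_Pilot data = 3+12 = 15
ES_Data collection = max(EF_Recruitment=3, EF_Instrument calibration=8) = 8; EF_Data collection = 8+8 = 16
ES_Data cleaning = 16; EF_Data cleaning = 16+13 = 29
ES_Analysis = max(EF_Recruitment=3, EF_Pilot data=15, EF_Data cleaning=29) = 29; EF_Analysis = 29+6 = 35
Expected project duration μ = 35 weeks. Critical path: Instrument calibration → Data collection → Data cleaning → Analysis.

Variances on critical path: σ²_Instrument calibration=1.778, σ²_Data collection=1.778, σ²_Data cleaning=2.778, σ²_Analysis=0.111.
Largest is σ²_Data cleaning = 2.778.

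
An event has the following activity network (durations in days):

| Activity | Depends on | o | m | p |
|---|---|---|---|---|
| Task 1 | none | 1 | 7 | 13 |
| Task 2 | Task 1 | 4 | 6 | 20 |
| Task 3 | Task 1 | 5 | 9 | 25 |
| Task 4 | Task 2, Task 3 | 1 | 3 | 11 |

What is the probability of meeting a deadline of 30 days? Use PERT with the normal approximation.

0.971

te_Task 1 = (1 + 4·7 + 13)/6 = 42/6 = 7; σ²_Task 1 = ((13−1)/6)² = 4.000
te_Task 2 = (4 + 4·6 + 20)/6 = 48/6 = 8; σ²_Task 2 = ((20−4)/6)² = 7.111
te_Task 3 = (5 + 4·9 + 25)/6 = 66/6 = 11; σ²_Task 3 = ((25−5)/6)² = 11.111
te_Task 4 = (1 + 4·3 + 11)/6 = 24/6 = 4; σ²_Task 4 = ((11−1)/6)² = 2.778

Forward pass:
ES_Task 1 = 0; EF_Task 1 = 7
ES_Task 2 = 7; EF_Task 2 = 7+8 = 15
ES_Task 3 = 7; EF_Task 3 = 7+11 = 18
ES_Task 4 = max(EF_Task 2=15, EF_Task 3=18) = 18; EF_Task 4 = 18+4 = 22
Expected project duration μ = 22 days. Critical path: Task 1 → Task 3 → Task 4.

Variance along critical path = 4.000 + 11.111 + 2.778 = 17.889; σ = √17.889 = 4.230 days.
Z = (30 − 22) / 4.230 = 1.891
P(T ≤ 30) = Φ(1.891) ≈ 0.971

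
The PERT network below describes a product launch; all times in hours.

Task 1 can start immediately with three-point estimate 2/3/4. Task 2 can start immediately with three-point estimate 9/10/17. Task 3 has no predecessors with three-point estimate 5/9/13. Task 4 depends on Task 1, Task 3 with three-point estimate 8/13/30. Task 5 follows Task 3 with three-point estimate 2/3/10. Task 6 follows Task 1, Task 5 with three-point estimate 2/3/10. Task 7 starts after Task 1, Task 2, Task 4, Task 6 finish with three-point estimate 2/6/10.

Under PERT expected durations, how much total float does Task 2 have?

te_Task 1 = (2 + 4·3 + 4)/6 = 18/6 = 3
te_Task 2 = (9 + 4·10 + 17)/6 = 66/6 = 11
te_Task 3 = (5 + 4·9 + 13)/6 = 54/6 = 9
te_Task 4 = (8 + 4·13 + 30)/6 = 90/6 = 15
te_Task 5 = (2 + 4·3 + 10)/6 = 24/6 = 4
te_Task 6 = (2 + 4·3 + 10)/6 = 24/6 = 4
te_Task 7 = (2 + 4·6 + 10)/6 = 36/6 = 6

Forward pass:
ES_Task 1 = 0; EF_Task 1 = 3
ES_Task 2 = 0; EF_Task 2 = 11
ES_Task 3 = 0; EF_Task 3 = 9
ES_Task 4 = max(EF_Task 1=3, EF_Task 3=9) = 9; EF_Task 4 = 9+15 = 24
ES_Task 5 = 9; EF_Task 5 = 9+4 = 13
ES_Task 6 = max(EF_Task 1=3, EF_Task 5=13) = 13; EF_Task 6 = 13+4 = 17
ES_Task 7 = max(EF_Task 1=3, EF_Task 2=11, EF_Task 4=24, EF_Task 6=17) = 24; EF_Task 7 = 24+6 = 30
Expected project duration μ = 30 hours. Critical path: Task 3 → Task 4 → Task 7.

Backward pass:
LF_Task 7 = 30; LS_Task 7 = 30−6 = 24
LF_Task 6 = LS_Task 7 = 24; LS_Task 6 = 24−4 = 20
LF_Task 5 = LS_Task 6 = 20; LS_Task 5 = 20−4 = 16
LF_Task 4 = LS_Task 7 = 24; LS_Task 4 = 24−15 = 9
LF_Task 3 = min(LS_Task 4=9, LS_Task 5=16) = 9; LS_Task 3 = 9−9 = 0
LF_Task 2 = LS_Task 7 = 24; LS_Task 2 = 24−11 = 13
LF_Task 1 = min(LS_Task 4=9, LS_Task 6=20, LS_Task 7=24) = 9; LS_Task 1 = 9−3 = 6
Slack_Task 2 = LS_Task 2 − ES_Task 2 = 13 − 0 = 13

13 hours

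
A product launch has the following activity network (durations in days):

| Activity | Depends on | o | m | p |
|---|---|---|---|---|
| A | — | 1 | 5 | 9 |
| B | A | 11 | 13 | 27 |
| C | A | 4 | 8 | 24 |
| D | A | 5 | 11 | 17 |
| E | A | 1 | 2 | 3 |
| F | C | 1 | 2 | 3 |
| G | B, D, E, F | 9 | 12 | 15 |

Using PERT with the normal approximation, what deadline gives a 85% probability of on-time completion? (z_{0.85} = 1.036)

te_A = (1 + 4·5 + 9)/6 = 30/6 = 5; σ²_A = ((9−1)/6)² = 1.778
te_B = (11 + 4·13 + 27)/6 = 90/6 = 15; σ²_B = ((27−11)/6)² = 7.111
te_C = (4 + 4·8 + 24)/6 = 60/6 = 10; σ²_C = ((24−4)/6)² = 11.111
te_D = (5 + 4·11 + 17)/6 = 66/6 = 11; σ²_D = ((17−5)/6)² = 4.000
te_E = (1 + 4·2 + 3)/6 = 12/6 = 2; σ²_E = ((3−1)/6)² = 0.111
te_F = (1 + 4·2 + 3)/6 = 12/6 = 2; σ²_F = ((3−1)/6)² = 0.111
te_G = (9 + 4·12 + 15)/6 = 72/6 = 12; σ²_G = ((15−9)/6)² = 1.000

Forward pass:
ES_A = 0; EF_A = 5
ES_B = 5; EF_B = 5+15 = 20
ES_C = 5; EF_C = 5+10 = 15
ES_D = 5; EF_D = 5+11 = 16
ES_E = 5; EF_E = 5+2 = 7
ES_F = 15; EF_F = 15+2 = 17
ES_G = max(EF_B=20, EF_D=16, EF_E=7, EF_F=17) = 20; EF_G = 20+12 = 32
Expected project duration μ = 32 days. Critical path: A → B → G.

Variance along critical path = 1.778 + 7.111 + 1.000 = 9.889; σ = 3.145 days.
D = μ + z·σ = 32 + 1.036·3.145 = 35.3 days

35.3 days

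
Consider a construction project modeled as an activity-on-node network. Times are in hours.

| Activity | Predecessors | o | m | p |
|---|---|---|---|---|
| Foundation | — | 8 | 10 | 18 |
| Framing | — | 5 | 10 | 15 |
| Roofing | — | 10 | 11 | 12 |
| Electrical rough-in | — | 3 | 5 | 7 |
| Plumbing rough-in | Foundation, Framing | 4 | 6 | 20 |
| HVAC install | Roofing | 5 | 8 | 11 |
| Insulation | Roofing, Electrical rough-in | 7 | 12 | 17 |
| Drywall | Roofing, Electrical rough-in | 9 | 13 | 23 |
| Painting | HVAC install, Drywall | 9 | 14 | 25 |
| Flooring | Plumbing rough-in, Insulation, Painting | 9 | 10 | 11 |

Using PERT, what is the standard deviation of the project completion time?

te_Foundation = (8 + 4·10 + 18)/6 = 66/6 = 11; σ²_Foundation = ((18−8)/6)² = 2.778
te_Framing = (5 + 4·10 + 15)/6 = 60/6 = 10; σ²_Framing = ((15−5)/6)² = 2.778
te_Roofing = (10 + 4·11 + 12)/6 = 66/6 = 11; σ²_Roofing = ((12−10)/6)² = 0.111
te_Electrical rough-in = (3 + 4·5 + 7)/6 = 30/6 = 5; σ²_Electrical rough-in = ((7−3)/6)² = 0.444
te_Plumbing rough-in = (4 + 4·6 + 20)/6 = 48/6 = 8; σ²_Plumbing rough-in = ((20−4)/6)² = 7.111
te_HVAC install = (5 + 4·8 + 11)/6 = 48/6 = 8; σ²_HVAC install = ((11−5)/6)² = 1.000
te_Insulation = (7 + 4·12 + 17)/6 = 72/6 = 12; σ²_Insulation = ((17−7)/6)² = 2.778
te_Drywall = (9 + 4·13 + 23)/6 = 84/6 = 14; σ²_Drywall = ((23−9)/6)² = 5.444
te_Painting = (9 + 4·14 + 25)/6 = 90/6 = 15; σ²_Painting = ((25−9)/6)² = 7.111
te_Flooring = (9 + 4·10 + 11)/6 = 60/6 = 10; σ²_Flooring = ((11−9)/6)² = 0.111

Forward pass:
ES_Foundation = 0; EF_Foundation = 11
ES_Framing = 0; EF_Framing = 10
ES_Roofing = 0; EF_Roofing = 11
ES_Electrical rough-in = 0; EF_Electrical rough-in = 5
ES_Plumbing rough-in = max(EF_Foundation=11, EF_Framing=10) = 11; EF_Plumbing rough-in = 11+8 = 19
ES_HVAC install = 11; EF_HVAC install = 11+8 = 19
ES_Insulation = max(EF_Roofing=11, EF_Electrical rough-in=5) = 11; EF_Insulation = 11+12 = 23
ES_Drywall = max(EF_Roofing=11, EF_Electrical rough-in=5) = 11; EF_Drywall = 11+14 = 25
ES_Painting = max(EF_HVAC install=19, EF_Drywall=25) = 25; EF_Painting = 25+15 = 40
ES_Flooring = max(EF_Plumbing rough-in=19, EF_Insulation=23, EF_Painting=40) = 40; EF_Flooring = 40+10 = 50
Expected project duration μ = 50 hours. Critical path: Roofing → Drywall → Painting → Flooring.

Variance along critical path = 0.111 + 5.444 + 7.111 + 0.111 = 12.778
σ = √12.778 = 3.575 hours

3.57 hours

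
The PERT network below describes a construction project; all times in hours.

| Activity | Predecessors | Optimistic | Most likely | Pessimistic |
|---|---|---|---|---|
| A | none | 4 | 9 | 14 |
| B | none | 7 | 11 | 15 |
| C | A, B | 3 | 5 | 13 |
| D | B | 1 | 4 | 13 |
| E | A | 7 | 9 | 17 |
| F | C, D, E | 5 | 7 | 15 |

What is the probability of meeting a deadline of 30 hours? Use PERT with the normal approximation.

te_A = (4 + 4·9 + 14)/6 = 54/6 = 9; σ²_A = ((14−4)/6)² = 2.778
te_B = (7 + 4·11 + 15)/6 = 66/6 = 11; σ²_B = ((15−7)/6)² = 1.778
te_C = (3 + 4·5 + 13)/6 = 36/6 = 6; σ²_C = ((13−3)/6)² = 2.778
te_D = (1 + 4·4 + 13)/6 = 30/6 = 5; σ²_D = ((13−1)/6)² = 4.000
te_E = (7 + 4·9 + 17)/6 = 60/6 = 10; σ²_E = ((17−7)/6)² = 2.778
te_F = (5 + 4·7 + 15)/6 = 48/6 = 8; σ²_F = ((15−5)/6)² = 2.778

Forward pass:
ES_A = 0; EF_A = 9
ES_B = 0; EF_B = 11
ES_C = max(EF_A=9, EF_B=11) = 11; EF_C = 11+6 = 17
ES_D = 11; EF_D = 11+5 = 16
ES_E = 9; EF_E = 9+10 = 19
ES_F = max(EF_C=17, EF_D=16, EF_E=19) = 19; EF_F = 19+8 = 27
Expected project duration μ = 27 hours. Critical path: A → E → F.

Variance along critical path = 2.778 + 2.778 + 2.778 = 8.333; σ = √8.333 = 2.887 hours.
Z = (30 − 27) / 2.887 = 1.039
P(T ≤ 30) = Φ(1.039) ≈ 0.851

0.851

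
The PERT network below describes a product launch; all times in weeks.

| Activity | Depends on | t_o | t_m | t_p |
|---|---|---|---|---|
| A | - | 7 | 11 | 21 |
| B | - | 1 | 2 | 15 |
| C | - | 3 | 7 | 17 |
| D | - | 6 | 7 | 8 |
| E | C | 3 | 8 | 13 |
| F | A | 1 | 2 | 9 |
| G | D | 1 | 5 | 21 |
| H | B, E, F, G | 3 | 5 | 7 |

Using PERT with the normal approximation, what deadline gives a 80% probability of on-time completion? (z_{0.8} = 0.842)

23.5 weeks

te_A = (7 + 4·11 + 21)/6 = 72/6 = 12; σ²_A = ((21−7)/6)² = 5.444
te_B = (1 + 4·2 + 15)/6 = 24/6 = 4; σ²_B = ((15−1)/6)² = 5.444
te_C = (3 + 4·7 + 17)/6 = 48/6 = 8; σ²_C = ((17−3)/6)² = 5.444
te_D = (6 + 4·7 + 8)/6 = 42/6 = 7; σ²_D = ((8−6)/6)² = 0.111
te_E = (3 + 4·8 + 13)/6 = 48/6 = 8; σ²_E = ((13−3)/6)² = 2.778
te_F = (1 + 4·2 + 9)/6 = 18/6 = 3; σ²_F = ((9−1)/6)² = 1.778
te_G = (1 + 4·5 + 21)/6 = 42/6 = 7; σ²_G = ((21−1)/6)² = 11.111
te_H = (3 + 4·5 + 7)/6 = 30/6 = 5; σ²_H = ((7−3)/6)² = 0.444

Forward pass:
ES_A = 0; EF_A = 12
ES_B = 0; EF_B = 4
ES_C = 0; EF_C = 8
ES_D = 0; EF_D = 7
ES_E = 8; EF_E = 8+8 = 16
ES_F = 12; EF_F = 12+3 = 15
ES_G = 7; EF_G = 7+7 = 14
ES_H = max(EF_B=4, EF_E=16, EF_F=15, EF_G=14) = 16; EF_H = 16+5 = 21
Expected project duration μ = 21 weeks. Critical path: C → E → H.

Variance along critical path = 5.444 + 2.778 + 0.444 = 8.667; σ = 2.944 weeks.
D = μ + z·σ = 21 + 0.842·2.944 = 23.5 weeks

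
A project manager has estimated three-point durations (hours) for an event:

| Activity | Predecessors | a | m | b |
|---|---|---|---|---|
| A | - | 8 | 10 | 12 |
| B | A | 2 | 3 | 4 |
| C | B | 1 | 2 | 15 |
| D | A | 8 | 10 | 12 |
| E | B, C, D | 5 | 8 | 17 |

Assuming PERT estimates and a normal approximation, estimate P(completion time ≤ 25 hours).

te_A = (8 + 4·10 + 12)/6 = 60/6 = 10; σ²_A = ((12−8)/6)² = 0.444
te_B = (2 + 4·3 + 4)/6 = 18/6 = 3; σ²_B = ((4−2)/6)² = 0.111
te_C = (1 + 4·2 + 15)/6 = 24/6 = 4; σ²_C = ((15−1)/6)² = 5.444
te_D = (8 + 4·10 + 12)/6 = 60/6 = 10; σ²_D = ((12−8)/6)² = 0.444
te_E = (5 + 4·8 + 17)/6 = 54/6 = 9; σ²_E = ((17−5)/6)² = 4.000

Forward pass:
ES_A = 0; EF_A = 10
ES_B = 10; EF_B = 10+3 = 13
ES_C = 13; EF_C = 13+4 = 17
ES_D = 10; EF_D = 10+10 = 20
ES_E = max(EF_B=13, EF_C=17, EF_D=20) = 20; EF_E = 20+9 = 29
Expected project duration μ = 29 hours. Critical path: A → D → E.

Variance along critical path = 0.444 + 0.444 + 4.000 = 4.889; σ = √4.889 = 2.211 hours.
Z = (25 − 29) / 2.211 = -1.809
P(T ≤ 25) = Φ(-1.809) ≈ 0.035

0.035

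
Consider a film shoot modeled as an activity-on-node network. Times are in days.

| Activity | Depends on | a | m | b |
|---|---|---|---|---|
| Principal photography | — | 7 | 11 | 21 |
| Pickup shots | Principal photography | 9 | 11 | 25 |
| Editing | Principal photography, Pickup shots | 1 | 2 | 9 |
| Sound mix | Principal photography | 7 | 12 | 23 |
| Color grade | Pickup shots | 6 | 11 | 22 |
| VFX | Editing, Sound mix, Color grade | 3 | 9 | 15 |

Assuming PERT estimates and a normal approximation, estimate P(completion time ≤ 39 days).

te_Principal photography = (7 + 4·11 + 21)/6 = 72/6 = 12; σ²_Principal photography = ((21−7)/6)² = 5.444
te_Pickup shots = (9 + 4·11 + 25)/6 = 78/6 = 13; σ²_Pickup shots = ((25−9)/6)² = 7.111
te_Editing = (1 + 4·2 + 9)/6 = 18/6 = 3; σ²_Editing = ((9−1)/6)² = 1.778
te_Sound mix = (7 + 4·12 + 23)/6 = 78/6 = 13; σ²_Sound mix = ((23−7)/6)² = 7.111
te_Color grade = (6 + 4·11 + 22)/6 = 72/6 = 12; σ²_Color grade = ((22−6)/6)² = 7.111
te_VFX = (3 + 4·9 + 15)/6 = 54/6 = 9; σ²_VFX = ((15−3)/6)² = 4.000

Forward pass:
ES_Principal photography = 0; EF_Principal photography = 12
ES_Pickup shots = 12; EF_Pickup shots = 12+13 = 25
ES_Editing = max(EF_Principal photography=12, EF_Pickup shots=25) = 25; EF_Editing = 25+3 = 28
ES_Sound mix = 12; EF_Sound mix = 12+13 = 25
ES_Color grade = 25; EF_Color grade = 25+12 = 37
ES_VFX = max(EF_Editing=28, EF_Sound mix=25, EF_Color grade=37) = 37; EF_VFX = 37+9 = 46
Expected project duration μ = 46 days. Critical path: Principal photography → Pickup shots → Color grade → VFX.

Variance along critical path = 5.444 + 7.111 + 7.111 + 4.000 = 23.667; σ = √23.667 = 4.865 days.
Z = (39 − 46) / 4.865 = -1.439
P(T ≤ 39) = Φ(-1.439) ≈ 0.075

0.075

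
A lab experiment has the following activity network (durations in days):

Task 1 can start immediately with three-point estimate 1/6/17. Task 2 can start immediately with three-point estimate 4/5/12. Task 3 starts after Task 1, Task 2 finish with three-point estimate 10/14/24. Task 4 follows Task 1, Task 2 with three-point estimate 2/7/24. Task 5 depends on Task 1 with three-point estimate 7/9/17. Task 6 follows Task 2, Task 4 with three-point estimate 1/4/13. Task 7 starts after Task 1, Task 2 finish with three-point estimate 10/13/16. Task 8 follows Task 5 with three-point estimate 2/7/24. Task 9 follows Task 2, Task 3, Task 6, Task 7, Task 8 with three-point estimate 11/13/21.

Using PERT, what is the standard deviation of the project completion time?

te_Task 1 = (1 + 4·6 + 17)/6 = 42/6 = 7; σ²_Task 1 = ((17−1)/6)² = 7.111
te_Task 2 = (4 + 4·5 + 12)/6 = 36/6 = 6; σ²_Task 2 = ((12−4)/6)² = 1.778
te_Task 3 = (10 + 4·14 + 24)/6 = 90/6 = 15; σ²_Task 3 = ((24−10)/6)² = 5.444
te_Task 4 = (2 + 4·7 + 24)/6 = 54/6 = 9; σ²_Task 4 = ((24−2)/6)² = 13.444
te_Task 5 = (7 + 4·9 + 17)/6 = 60/6 = 10; σ²_Task 5 = ((17−7)/6)² = 2.778
te_Task 6 = (1 + 4·4 + 13)/6 = 30/6 = 5; σ²_Task 6 = ((13−1)/6)² = 4.000
te_Task 7 = (10 + 4·13 + 16)/6 = 78/6 = 13; σ²_Task 7 = ((16−10)/6)² = 1.000
te_Task 8 = (2 + 4·7 + 24)/6 = 54/6 = 9; σ²_Task 8 = ((24−2)/6)² = 13.444
te_Task 9 = (11 + 4·13 + 21)/6 = 84/6 = 14; σ²_Task 9 = ((21−11)/6)² = 2.778

Forward pass:
ES_Task 1 = 0; EF_Task 1 = 7
ES_Task 2 = 0; EF_Task 2 = 6
ES_Task 3 = max(EF_Task 1=7, EF_Task 2=6) = 7; EF_Task 3 = 7+15 = 22
ES_Task 4 = max(EF_Task 1=7, EF_Task 2=6) = 7; EF_Task 4 = 7+9 = 16
ES_Task 5 = 7; EF_Task 5 = 7+10 = 17
ES_Task 6 = max(EF_Task 2=6, EF_Task 4=16) = 16; EF_Task 6 = 16+5 = 21
ES_Task 7 = max(EF_Task 1=7, EF_Task 2=6) = 7; EF_Task 7 = 7+13 = 20
ES_Task 8 = 17; EF_Task 8 = 17+9 = 26
ES_Task 9 = max(EF_Task 2=6, EF_Task 3=22, EF_Task 6=21, EF_Task 7=20, EF_Task 8=26) = 26; EF_Task 9 = 26+14 = 40
Expected project duration μ = 40 days. Critical path: Task 1 → Task 5 → Task 8 → Task 9.

Variance along critical path = 7.111 + 2.778 + 13.444 + 2.778 = 26.111
σ = √26.111 = 5.110 days

5.11 days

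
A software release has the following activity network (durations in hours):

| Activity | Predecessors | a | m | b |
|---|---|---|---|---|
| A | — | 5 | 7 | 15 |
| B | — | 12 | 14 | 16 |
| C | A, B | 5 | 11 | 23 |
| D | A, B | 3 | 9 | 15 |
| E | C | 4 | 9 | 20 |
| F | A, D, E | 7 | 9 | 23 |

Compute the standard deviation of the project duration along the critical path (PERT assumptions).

4.86 hours

te_A = (5 + 4·7 + 15)/6 = 48/6 = 8; σ²_A = ((15−5)/6)² = 2.778
te_B = (12 + 4·14 + 16)/6 = 84/6 = 14; σ²_B = ((16−12)/6)² = 0.444
te_C = (5 + 4·11 + 23)/6 = 72/6 = 12; σ²_C = ((23−5)/6)² = 9.000
te_D = (3 + 4·9 + 15)/6 = 54/6 = 9; σ²_D = ((15−3)/6)² = 4.000
te_E = (4 + 4·9 + 20)/6 = 60/6 = 10; σ²_E = ((20−4)/6)² = 7.111
te_F = (7 + 4·9 + 23)/6 = 66/6 = 11; σ²_F = ((23−7)/6)² = 7.111

Forward pass:
ES_A = 0; EF_A = 8
ES_B = 0; EF_B = 14
ES_C = max(EF_A=8, EF_B=14) = 14; EF_C = 14+12 = 26
ES_D = max(EF_A=8, EF_B=14) = 14; EF_D = 14+9 = 23
ES_E = 26; EF_E = 26+10 = 36
ES_F = max(EF_A=8, EF_D=23, EF_E=36) = 36; EF_F = 36+11 = 47
Expected project duration μ = 47 hours. Critical path: B → C → E → F.

Variance along critical path = 0.444 + 9.000 + 7.111 + 7.111 = 23.667
σ = √23.667 = 4.865 hours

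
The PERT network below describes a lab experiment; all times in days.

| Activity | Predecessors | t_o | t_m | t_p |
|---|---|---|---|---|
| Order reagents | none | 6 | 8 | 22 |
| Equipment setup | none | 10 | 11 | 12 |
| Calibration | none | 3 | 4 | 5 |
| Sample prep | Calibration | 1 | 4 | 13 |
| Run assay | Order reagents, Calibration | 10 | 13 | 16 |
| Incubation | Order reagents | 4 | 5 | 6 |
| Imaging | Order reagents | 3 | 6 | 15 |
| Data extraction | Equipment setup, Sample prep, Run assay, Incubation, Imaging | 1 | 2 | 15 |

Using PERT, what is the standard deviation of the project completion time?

3.68 days

te_Order reagents = (6 + 4·8 + 22)/6 = 60/6 = 10; σ²_Order reagents = ((22−6)/6)² = 7.111
te_Equipment setup = (10 + 4·11 + 12)/6 = 66/6 = 11; σ²_Equipment setup = ((12−10)/6)² = 0.111
te_Calibration = (3 + 4·4 + 5)/6 = 24/6 = 4; σ²_Calibration = ((5−3)/6)² = 0.111
te_Sample prep = (1 + 4·4 + 13)/6 = 30/6 = 5; σ²_Sample prep = ((13−1)/6)² = 4.000
te_Run assay = (10 + 4·13 + 16)/6 = 78/6 = 13; σ²_Run assay = ((16−10)/6)² = 1.000
te_Incubation = (4 + 4·5 + 6)/6 = 30/6 = 5; σ²_Incubation = ((6−4)/6)² = 0.111
te_Imaging = (3 + 4·6 + 15)/6 = 42/6 = 7; σ²_Imaging = ((15−3)/6)² = 4.000
te_Data extraction = (1 + 4·2 + 15)/6 = 24/6 = 4; σ²_Data extraction = ((15−1)/6)² = 5.444

Forward pass:
ES_Order reagents = 0; EF_Order reagents = 10
ES_Equipment setup = 0; EF_Equipment setup = 11
ES_Calibration = 0; EF_Calibration = 4
ES_Sample prep = 4; EF_Sample prep = 4+5 = 9
ES_Run assay = max(EF_Order reagents=10, EF_Calibration=4) = 10; EF_Run assay = 10+13 = 23
ES_Incubation = 10; EF_Incubation = 10+5 = 15
ES_Imaging = 10; EF_Imaging = 10+7 = 17
ES_Data extraction = max(EF_Equipment setup=11, EF_Sample prep=9, EF_Run assay=23, EF_Incubation=15, EF_Imaging=17) = 23; EF_Data extraction = 23+4 = 27
Expected project duration μ = 27 days. Critical path: Order reagents → Run assay → Data extraction.

Variance along critical path = 7.111 + 1.000 + 5.444 = 13.556
σ = √13.556 = 3.682 days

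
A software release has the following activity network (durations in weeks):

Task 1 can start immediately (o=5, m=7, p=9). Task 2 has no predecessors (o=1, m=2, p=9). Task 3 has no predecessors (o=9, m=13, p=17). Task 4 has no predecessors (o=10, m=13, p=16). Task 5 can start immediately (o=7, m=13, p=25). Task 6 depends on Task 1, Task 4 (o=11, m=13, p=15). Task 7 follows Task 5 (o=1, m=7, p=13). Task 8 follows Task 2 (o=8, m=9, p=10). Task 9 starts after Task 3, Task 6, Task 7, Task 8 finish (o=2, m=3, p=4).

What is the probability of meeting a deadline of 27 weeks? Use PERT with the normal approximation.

0.054

te_Task 1 = (5 + 4·7 + 9)/6 = 42/6 = 7; σ²_Task 1 = ((9−5)/6)² = 0.444
te_Task 2 = (1 + 4·2 + 9)/6 = 18/6 = 3; σ²_Task 2 = ((9−1)/6)² = 1.778
te_Task 3 = (9 + 4·13 + 17)/6 = 78/6 = 13; σ²_Task 3 = ((17−9)/6)² = 1.778
te_Task 4 = (10 + 4·13 + 16)/6 = 78/6 = 13; σ²_Task 4 = ((16−10)/6)² = 1.000
te_Task 5 = (7 + 4·13 + 25)/6 = 84/6 = 14; σ²_Task 5 = ((25−7)/6)² = 9.000
te_Task 6 = (11 + 4·13 + 15)/6 = 78/6 = 13; σ²_Task 6 = ((15−11)/6)² = 0.444
te_Task 7 = (1 + 4·7 + 13)/6 = 42/6 = 7; σ²_Task 7 = ((13−1)/6)² = 4.000
te_Task 8 = (8 + 4·9 + 10)/6 = 54/6 = 9; σ²_Task 8 = ((10−8)/6)² = 0.111
te_Task 9 = (2 + 4·3 + 4)/6 = 18/6 = 3; σ²_Task 9 = ((4−2)/6)² = 0.111

Forward pass:
ES_Task 1 = 0; EF_Task 1 = 7
ES_Task 2 = 0; EF_Task 2 = 3
ES_Task 3 = 0; EF_Task 3 = 13
ES_Task 4 = 0; EF_Task 4 = 13
ES_Task 5 = 0; EF_Task 5 = 14
ES_Task 6 = max(EF_Task 1=7, EF_Task 4=13) = 13; EF_Task 6 = 13+13 = 26
ES_Task 7 = 14; EF_Task 7 = 14+7 = 21
ES_Task 8 = 3; EF_Task 8 = 3+9 = 12
ES_Task 9 = max(EF_Task 3=13, EF_Task 6=26, EF_Task 7=21, EF_Task 8=12) = 26; EF_Task 9 = 26+3 = 29
Expected project duration μ = 29 weeks. Critical path: Task 4 → Task 6 → Task 9.

Variance along critical path = 1.000 + 0.444 + 0.111 = 1.556; σ = √1.556 = 1.247 weeks.
Z = (27 − 29) / 1.247 = -1.604
P(T ≤ 27) = Φ(-1.604) ≈ 0.054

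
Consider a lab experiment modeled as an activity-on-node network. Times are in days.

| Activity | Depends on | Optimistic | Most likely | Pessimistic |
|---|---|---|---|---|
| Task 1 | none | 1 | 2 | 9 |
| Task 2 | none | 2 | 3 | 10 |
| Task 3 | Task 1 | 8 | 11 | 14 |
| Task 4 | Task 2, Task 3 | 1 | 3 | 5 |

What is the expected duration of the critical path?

17 days

te_Task 1 = (1 + 4·2 + 9)/6 = 18/6 = 3
te_Task 2 = (2 + 4·3 + 10)/6 = 24/6 = 4
te_Task 3 = (8 + 4·11 + 14)/6 = 66/6 = 11
te_Task 4 = (1 + 4·3 + 5)/6 = 18/6 = 3

Forward pass:
ES_Task 1 = 0; EF_Task 1 = 3
ES_Task 2 = 0; EF_Task 2 = 4
ES_Task 3 = 3; EF_Task 3 = 3+11 = 14
ES_Task 4 = max(EF_Task 2=4, EF_Task 3=14) = 14; EF_Task 4 = 14+3 = 17
Expected project duration μ = 17 days. Critical path: Task 1 → Task 3 → Task 4.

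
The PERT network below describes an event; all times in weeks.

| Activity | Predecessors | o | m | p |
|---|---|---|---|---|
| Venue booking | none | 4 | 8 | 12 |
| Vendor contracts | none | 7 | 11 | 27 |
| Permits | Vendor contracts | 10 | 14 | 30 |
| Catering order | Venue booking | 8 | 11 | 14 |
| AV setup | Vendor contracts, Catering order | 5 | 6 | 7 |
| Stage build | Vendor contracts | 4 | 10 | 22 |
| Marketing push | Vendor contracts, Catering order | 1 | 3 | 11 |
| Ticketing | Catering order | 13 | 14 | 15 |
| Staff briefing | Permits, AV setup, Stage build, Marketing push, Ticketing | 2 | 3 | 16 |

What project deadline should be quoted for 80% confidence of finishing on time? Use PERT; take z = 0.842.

te_Venue booking = (4 + 4·8 + 12)/6 = 48/6 = 8; σ²_Venue booking = ((12−4)/6)² = 1.778
te_Vendor contracts = (7 + 4·11 + 27)/6 = 78/6 = 13; σ²_Vendor contracts = ((27−7)/6)² = 11.111
te_Permits = (10 + 4·14 + 30)/6 = 96/6 = 16; σ²_Permits = ((30−10)/6)² = 11.111
te_Catering order = (8 + 4·11 + 14)/6 = 66/6 = 11; σ²_Catering order = ((14−8)/6)² = 1.000
te_AV setup = (5 + 4·6 + 7)/6 = 36/6 = 6; σ²_AV setup = ((7−5)/6)² = 0.111
te_Stage build = (4 + 4·10 + 22)/6 = 66/6 = 11; σ²_Stage build = ((22−4)/6)² = 9.000
te_Marketing push = (1 + 4·3 + 11)/6 = 24/6 = 4; σ²_Marketing push = ((11−1)/6)² = 2.778
te_Ticketing = (13 + 4·14 + 15)/6 = 84/6 = 14; σ²_Ticketing = ((15−13)/6)² = 0.111
te_Staff briefing = (2 + 4·3 + 16)/6 = 30/6 = 5; σ²_Staff briefing = ((16−2)/6)² = 5.444

Forward pass:
ES_Venue booking = 0; EF_Venue booking = 8
ES_Vendor contracts = 0; EF_Vendor contracts = 13
ES_Permits = 13; EF_Permits = 13+16 = 29
ES_Catering order = 8; EF_Catering order = 8+11 = 19
ES_AV setup = max(EF_Vendor contracts=13, EF_Catering order=19) = 19; EF_AV setup = 19+6 = 25
ES_Stage build = 13; EF_Stage build = 13+11 = 24
ES_Marketing push = max(EF_Vendor contracts=13, EF_Catering order=19) = 19; EF_Marketing push = 19+4 = 23
ES_Ticketing = 19; EF_Ticketing = 19+14 = 33
ES_Staff briefing = max(EF_Permits=29, EF_AV setup=25, EF_Stage build=24, EF_Marketing push=23, EF_Ticketing=33) = 33; EF_Staff briefing = 33+5 = 38
Expected project duration μ = 38 weeks. Critical path: Venue booking → Catering order → Ticketing → Staff briefing.

Variance along critical path = 1.778 + 1.000 + 0.111 + 5.444 = 8.333; σ = 2.887 weeks.
D = μ + z·σ = 38 + 0.842·2.887 = 40.4 weeks

40.4 weeks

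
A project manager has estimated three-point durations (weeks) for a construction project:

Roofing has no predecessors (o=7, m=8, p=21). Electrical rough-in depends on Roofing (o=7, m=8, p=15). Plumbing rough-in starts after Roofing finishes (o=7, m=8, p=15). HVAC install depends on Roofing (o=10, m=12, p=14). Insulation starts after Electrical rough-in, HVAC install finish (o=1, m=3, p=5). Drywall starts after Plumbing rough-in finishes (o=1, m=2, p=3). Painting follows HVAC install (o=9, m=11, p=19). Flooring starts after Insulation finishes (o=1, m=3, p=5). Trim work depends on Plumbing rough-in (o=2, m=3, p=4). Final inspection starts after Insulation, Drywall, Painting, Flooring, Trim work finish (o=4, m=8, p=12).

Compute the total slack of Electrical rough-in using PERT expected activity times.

te_Roofing = (7 + 4·8 + 21)/6 = 60/6 = 10
te_Electrical rough-in = (7 + 4·8 + 15)/6 = 54/6 = 9
te_Plumbing rough-in = (7 + 4·8 + 15)/6 = 54/6 = 9
te_HVAC install = (10 + 4·12 + 14)/6 = 72/6 = 12
te_Insulation = (1 + 4·3 + 5)/6 = 18/6 = 3
te_Drywall = (1 + 4·2 + 3)/6 = 12/6 = 2
te_Painting = (9 + 4·11 + 19)/6 = 72/6 = 12
te_Flooring = (1 + 4·3 + 5)/6 = 18/6 = 3
te_Trim work = (2 + 4·3 + 4)/6 = 18/6 = 3
te_Final inspection = (4 + 4·8 + 12)/6 = 48/6 = 8

Forward pass:
ES_Roofing = 0; EF_Roofing = 10
ES_Electrical rough-in = 10; EF_Electrical rough-in = 10+9 = 19
ES_Plumbing rough-in = 10; EF_Plumbing rough-in = 10+9 = 19
ES_HVAC install = 10; EF_HVAC install = 10+12 = 22
ES_Insulation = max(EF_Electrical rough-in=19, EF_HVAC install=22) = 22; EF_Insulation = 22+3 = 25
ES_Drywall = 19; EF_Drywall = 19+2 = 21
ES_Painting = 22; EF_Painting = 22+12 = 34
ES_Flooring = 25; EF_Flooring = 25+3 = 28
ES_Trim work = 19; EF_Trim work = 19+3 = 22
ES_Final inspection = max(EF_Insulation=25, EF_Drywall=21, EF_Painting=34, EF_Flooring=28, EF_Trim work=22) = 34; EF_Final inspection = 34+8 = 42
Expected project duration μ = 42 weeks. Critical path: Roofing → HVAC install → Painting → Final inspection.

Backward pass:
LF_Final inspection = 42; LS_Final inspection = 42−8 = 34
LF_Trim work = LS_Final inspection = 34; LS_Trim work = 34−3 = 31
LF_Flooring = LS_Final inspection = 34; LS_Flooring = 34−3 = 31
LF_Painting = LS_Final inspection = 34; LS_Painting = 34−12 = 22
LF_Drywall = LS_Final inspection = 34; LS_Drywall = 34−2 = 32
LF_Insulation = min(LS_Flooring=31, LS_Final inspection=34) = 31; LS_Insulation = 31−3 = 28
LF_HVAC install = min(LS_Insulation=28, LS_Painting=22) = 22; LS_HVAC install = 22−12 = 10
LF_Plumbing rough-in = min(LS_Drywall=32, LS_Trim work=31) = 31; LS_Plumbing rough-in = 31−9 = 22
LF_Electrical rough-in = LS_Insulation = 28; LS_Electrical rough-in = 28−9 = 19
LF_Roofing = min(LS_Electrical rough-in=19, LS_Plumbing rough-in=22, LS_HVAC install=10) = 10; LS_Roofing = 10−10 = 0
Slack_Electrical rough-in = LS_Electrical rough-in − ES_Electrical rough-in = 19 − 10 = 9

9 weeks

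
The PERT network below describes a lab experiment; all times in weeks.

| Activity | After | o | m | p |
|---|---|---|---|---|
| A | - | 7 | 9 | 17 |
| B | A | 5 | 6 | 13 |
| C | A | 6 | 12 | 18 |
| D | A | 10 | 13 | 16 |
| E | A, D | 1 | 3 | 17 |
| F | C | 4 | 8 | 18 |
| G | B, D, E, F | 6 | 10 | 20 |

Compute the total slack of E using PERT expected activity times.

te_A = (7 + 4·9 + 17)/6 = 60/6 = 10
te_B = (5 + 4·6 + 13)/6 = 42/6 = 7
te_C = (6 + 4·12 + 18)/6 = 72/6 = 12
te_D = (10 + 4·13 + 16)/6 = 78/6 = 13
te_E = (1 + 4·3 + 17)/6 = 30/6 = 5
te_F = (4 + 4·8 + 18)/6 = 54/6 = 9
te_G = (6 + 4·10 + 20)/6 = 66/6 = 11

Forward pass:
ES_A = 0; EF_A = 10
ES_B = 10; EF_B = 10+7 = 17
ES_C = 10; EF_C = 10+12 = 22
ES_D = 10; EF_D = 10+13 = 23
ES_E = max(EF_A=10, EF_D=23) = 23; EF_E = 23+5 = 28
ES_F = 22; EF_F = 22+9 = 31
ES_G = max(EF_B=17, EF_D=23, EF_E=28, EF_F=31) = 31; EF_G = 31+11 = 42
Expected project duration μ = 42 weeks. Critical path: A → C → F → G.

Backward pass:
LF_G = 42; LS_G = 42−11 = 31
LF_F = LS_G = 31; LS_F = 31−9 = 22
LF_E = LS_G = 31; LS_E = 31−5 = 26
LF_D = min(LS_E=26, LS_G=31) = 26; LS_D = 26−13 = 13
LF_C = LS_F = 22; LS_C = 22−12 = 10
LF_B = LS_G = 31; LS_B = 31−7 = 24
LF_A = min(LS_B=24, LS_C=10, LS_D=13, LS_E=26) = 10; LS_A = 10−10 = 0
Slack_E = LS_E − ES_E = 26 − 23 = 3

3 weeks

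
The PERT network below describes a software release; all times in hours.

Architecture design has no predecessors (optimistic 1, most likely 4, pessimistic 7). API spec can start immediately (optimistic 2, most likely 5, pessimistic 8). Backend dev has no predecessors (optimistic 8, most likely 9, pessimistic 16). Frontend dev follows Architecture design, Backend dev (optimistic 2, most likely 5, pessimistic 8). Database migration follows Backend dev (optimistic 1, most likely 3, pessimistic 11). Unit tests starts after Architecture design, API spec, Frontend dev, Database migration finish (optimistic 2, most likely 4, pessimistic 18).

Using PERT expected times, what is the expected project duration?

te_Architecture design = (1 + 4·4 + 7)/6 = 24/6 = 4
te_API spec = (2 + 4·5 + 8)/6 = 30/6 = 5
te_Backend dev = (8 + 4·9 + 16)/6 = 60/6 = 10
te_Frontend dev = (2 + 4·5 + 8)/6 = 30/6 = 5
te_Database migration = (1 + 4·3 + 11)/6 = 24/6 = 4
te_Unit tests = (2 + 4·4 + 18)/6 = 36/6 = 6

Forward pass:
ES_Architecture design = 0; EF_Architecture design = 4
ES_API spec = 0; EF_API spec = 5
ES_Backend dev = 0; EF_Backend dev = 10
ES_Frontend dev = max(EF_Architecture design=4, EF_Backend dev=10) = 10; EF_Frontend dev = 10+5 = 15
ES_Database migration = 10; EF_Database migration = 10+4 = 14
ES_Unit tests = max(EF_Architecture design=4, EF_API spec=5, EF_Frontend dev=15, EF_Database migration=14) = 15; EF_Unit tests = 15+6 = 21
Expected project duration μ = 21 hours. Critical path: Backend dev → Frontend dev → Unit tests.

21 hours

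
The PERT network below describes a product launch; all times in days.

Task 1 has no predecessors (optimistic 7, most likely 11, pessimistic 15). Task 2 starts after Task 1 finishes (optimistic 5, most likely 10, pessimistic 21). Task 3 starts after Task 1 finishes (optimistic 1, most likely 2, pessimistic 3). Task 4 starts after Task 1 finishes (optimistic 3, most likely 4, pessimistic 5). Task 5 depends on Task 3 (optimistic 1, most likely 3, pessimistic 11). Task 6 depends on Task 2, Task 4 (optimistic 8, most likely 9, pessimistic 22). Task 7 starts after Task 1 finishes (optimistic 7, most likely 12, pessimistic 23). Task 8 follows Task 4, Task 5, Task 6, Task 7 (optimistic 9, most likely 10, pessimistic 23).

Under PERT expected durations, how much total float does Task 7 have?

9 days

te_Task 1 = (7 + 4·11 + 15)/6 = 66/6 = 11
te_Task 2 = (5 + 4·10 + 21)/6 = 66/6 = 11
te_Task 3 = (1 + 4·2 + 3)/6 = 12/6 = 2
te_Task 4 = (3 + 4·4 + 5)/6 = 24/6 = 4
te_Task 5 = (1 + 4·3 + 11)/6 = 24/6 = 4
te_Task 6 = (8 + 4·9 + 22)/6 = 66/6 = 11
te_Task 7 = (7 + 4·12 + 23)/6 = 78/6 = 13
te_Task 8 = (9 + 4·10 + 23)/6 = 72/6 = 12

Forward pass:
ES_Task 1 = 0; EF_Task 1 = 11
ES_Task 2 = 11; EF_Task 2 = 11+11 = 22
ES_Task 3 = 11; EF_Task 3 = 11+2 = 13
ES_Task 4 = 11; EF_Task 4 = 11+4 = 15
ES_Task 5 = 13; EF_Task 5 = 13+4 = 17
ES_Task 6 = max(EF_Task 2=22, EF_Task 4=15) = 22; EF_Task 6 = 22+11 = 33
ES_Task 7 = 11; EF_Task 7 = 11+13 = 24
ES_Task 8 = max(EF_Task 4=15, EF_Task 5=17, EF_Task 6=33, EF_Task 7=24) = 33; EF_Task 8 = 33+12 = 45
Expected project duration μ = 45 days. Critical path: Task 1 → Task 2 → Task 6 → Task 8.

Backward pass:
LF_Task 8 = 45; LS_Task 8 = 45−12 = 33
LF_Task 7 = LS_Task 8 = 33; LS_Task 7 = 33−13 = 20
LF_Task 6 = LS_Task 8 = 33; LS_Task 6 = 33−11 = 22
LF_Task 5 = LS_Task 8 = 33; LS_Task 5 = 33−4 = 29
LF_Task 4 = min(LS_Task 6=22, LS_Task 8=33) = 22; LS_Task 4 = 22−4 = 18
LF_Task 3 = LS_Task 5 = 29; LS_Task 3 = 29−2 = 27
LF_Task 2 = LS_Task 6 = 22; LS_Task 2 = 22−11 = 11
LF_Task 1 = min(LS_Task 2=11, LS_Task 3=27, LS_Task 4=18, LS_Task 7=20) = 11; LS_Task 1 = 11−11 = 0
Slack_Task 7 = LS_Task 7 − ES_Task 7 = 20 − 11 = 9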